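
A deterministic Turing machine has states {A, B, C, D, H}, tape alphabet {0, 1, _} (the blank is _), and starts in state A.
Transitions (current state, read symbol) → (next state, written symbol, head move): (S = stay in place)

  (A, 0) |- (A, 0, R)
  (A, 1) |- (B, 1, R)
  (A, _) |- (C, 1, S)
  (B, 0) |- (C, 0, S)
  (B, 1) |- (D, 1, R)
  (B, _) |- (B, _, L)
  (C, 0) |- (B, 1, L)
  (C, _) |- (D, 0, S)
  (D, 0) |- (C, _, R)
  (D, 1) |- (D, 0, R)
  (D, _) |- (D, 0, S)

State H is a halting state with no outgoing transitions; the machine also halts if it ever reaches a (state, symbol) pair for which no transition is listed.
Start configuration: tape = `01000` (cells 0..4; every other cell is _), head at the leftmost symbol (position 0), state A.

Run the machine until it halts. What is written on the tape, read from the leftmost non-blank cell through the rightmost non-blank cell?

A | [0]1000   read 0 → write 0, move R, go to A
A | 0[1]000   read 1 → write 1, move R, go to B
B | 01[0]00   read 0 → write 0, move S, go to C
C | 01[0]00   read 0 → write 1, move L, go to B
B | 0[1]100   read 1 → write 1, move R, go to D
D | 01[1]00   read 1 → write 0, move R, go to D
D | 010[0]0   read 0 → write _, move R, go to C
C | 010_[0]   read 0 → write 1, move L, go to B
B | 010[_]1   read _ → write _, move L, go to B
B | 01[0]_1   read 0 → write 0, move S, go to C
C | 01[0]_1   read 0 → write 1, move L, go to B
B | 0[1]1_1   read 1 → write 1, move R, go to D
D | 01[1]_1   read 1 → write 0, move R, go to D
D | 010[_]1   read _ → write 0, move S, go to D
D | 010[0]1   read 0 → write _, move R, go to C
C | 010_[1]
The non-blank tape span at halt is 010_1.

010_1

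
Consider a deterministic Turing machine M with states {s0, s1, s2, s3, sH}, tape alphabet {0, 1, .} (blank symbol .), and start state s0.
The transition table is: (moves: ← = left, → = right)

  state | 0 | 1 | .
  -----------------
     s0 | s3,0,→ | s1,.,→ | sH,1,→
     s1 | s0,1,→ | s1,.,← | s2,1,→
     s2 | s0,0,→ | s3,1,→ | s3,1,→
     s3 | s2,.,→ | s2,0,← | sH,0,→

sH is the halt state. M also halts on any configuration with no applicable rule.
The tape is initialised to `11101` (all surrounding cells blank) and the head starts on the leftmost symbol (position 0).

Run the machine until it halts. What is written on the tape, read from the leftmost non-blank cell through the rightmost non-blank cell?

s0 | [1]1101....   read 1 → write ., move →, go to s1
s1 | .[1]101....   read 1 → write ., move ←, go to s1
s1 | [.].101....   read . → write 1, move →, go to s2
s2 | 1[.]101....   read . → write 1, move →, go to s3
s3 | 11[1]01....   read 1 → write 0, move ←, go to s2
s2 | 1[1]001....   read 1 → write 1, move →, go to s3
s3 | 11[0]01....   read 0 → write ., move →, go to s2
s2 | 11.[0]1....   read 0 → write 0, move →, go to s0
s0 | 11.0[1]....   read 1 → write ., move →, go to s1
s1 | 11.0.[.]...   read . → write 1, move →, go to s2
s2 | 11.0.1[.]..   read . → write 1, move →, go to s3
s3 | 11.0.11[.].   read . → write 0, move →, go to sH
sH | 11.0.110[.]
The non-blank tape span at halt is 11.0.110.

11.0.110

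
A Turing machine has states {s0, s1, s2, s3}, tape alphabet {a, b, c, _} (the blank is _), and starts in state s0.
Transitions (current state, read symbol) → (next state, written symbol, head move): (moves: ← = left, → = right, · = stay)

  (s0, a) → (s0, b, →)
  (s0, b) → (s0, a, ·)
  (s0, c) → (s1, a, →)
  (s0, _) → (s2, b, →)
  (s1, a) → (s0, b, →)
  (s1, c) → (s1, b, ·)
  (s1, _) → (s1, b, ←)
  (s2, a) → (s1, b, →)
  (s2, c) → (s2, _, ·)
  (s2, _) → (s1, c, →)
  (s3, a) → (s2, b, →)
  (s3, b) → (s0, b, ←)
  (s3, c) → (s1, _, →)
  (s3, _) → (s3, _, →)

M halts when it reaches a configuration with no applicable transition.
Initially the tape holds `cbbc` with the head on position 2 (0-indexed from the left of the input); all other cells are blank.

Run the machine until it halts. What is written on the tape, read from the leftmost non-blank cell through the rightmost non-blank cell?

s0 | cb[b]c____   read b → write a, move ·, go to s0
s0 | cb[a]c____   read a → write b, move →, go to s0
s0 | cbb[c]____   read c → write a, move →, go to s1
s1 | cbba[_]___   read _ → write b, move ←, go to s1
s1 | cbb[a]b___   read a → write b, move →, go to s0
s0 | cbbb[b]___   read b → write a, move ·, go to s0
s0 | cbbb[a]___   read a → write b, move →, go to s0
s0 | cbbbb[_]__   read _ → write b, move →, go to s2
s2 | cbbbbb[_]_   read _ → write c, move →, go to s1
s1 | cbbbbbc[_]   read _ → write b, move ←, go to s1
s1 | cbbbbb[c]b   read c → write b, move ·, go to s1
s1 | cbbbbb[b]b
The non-blank tape span at halt is cbbbbbbb.

cbbbbbbb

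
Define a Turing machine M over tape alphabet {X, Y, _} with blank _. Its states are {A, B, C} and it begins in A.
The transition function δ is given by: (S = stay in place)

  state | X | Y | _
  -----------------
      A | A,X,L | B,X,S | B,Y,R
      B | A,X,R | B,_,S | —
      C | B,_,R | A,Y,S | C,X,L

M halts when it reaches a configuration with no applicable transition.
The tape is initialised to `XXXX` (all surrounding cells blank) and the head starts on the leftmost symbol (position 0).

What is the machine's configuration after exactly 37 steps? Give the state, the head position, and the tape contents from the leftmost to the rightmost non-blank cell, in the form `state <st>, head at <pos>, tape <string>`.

state A, head at -5, tape YXXXXXXXX

A | _____[X]XXX   read X → write X, move L, go to A
A | ____[_]XXXX   read _ → write Y, move R, go to B
B | ____Y[X]XXX   read X → write X, move R, go to A
A | ____YX[X]XX   read X → write X, move L, go to A
A | ____Y[X]XXX   read X → write X, move L, go to A
A | ____[Y]XXXX   read Y → write X, move S, go to B
B | ____[X]XXXX   read X → write X, move R, go to A
A | ____X[X]XXX   read X → write X, move L, go to A
A | ____[X]XXXX   read X → write X, move L, go to A
A | ___[_]XXXXX   read _ → write Y, move R, go to B
B | ___Y[X]XXXX   read X → write X, move R, go to A
A | ___YX[X]XXX   read X → write X, move L, go to A
A | ___Y[X]XXXX   read X → write X, move L, go to A
A | ___[Y]XXXXX   read Y → write X, move S, go to B
B | ___[X]XXXXX   read X → write X, move R, go to A
A | ___X[X]XXXX   read X → write X, move L, go to A
A | ___[X]XXXXX   read X → write X, move L, go to A
A | __[_]XXXXXX   read _ → write Y, move R, go to B
B | __Y[X]XXXXX   read X → write X, move R, go to A
A | __YX[X]XXXX   read X → write X, move L, go to A
A | __Y[X]XXXXX   read X → write X, move L, go to A
A | __[Y]XXXXXX   read Y → write X, move S, go to B
B | __[X]XXXXXX   read X → write X, move R, go to A
A | __X[X]XXXXX   read X → write X, move L, go to A
A | __[X]XXXXXX   read X → write X, move L, go to A
A | _[_]XXXXXXX   read _ → write Y, move R, go to B
B | _Y[X]XXXXXX   read X → write X, move R, go to A
A | _YX[X]XXXXX   read X → write X, move L, go to A
A | _Y[X]XXXXXX   read X → write X, move L, go to A
A | _[Y]XXXXXXX   read Y → write X, move S, go to B
B | _[X]XXXXXXX   read X → write X, move R, go to A
A | _X[X]XXXXXX   read X → write X, move L, go to A
A | _[X]XXXXXXX   read X → write X, move L, go to A
A | [_]XXXXXXXX   read _ → write Y, move R, go to B
B | Y[X]XXXXXXX   read X → write X, move R, go to A
A | YX[X]XXXXXX   read X → write X, move L, go to A
A | Y[X]XXXXXXX   read X → write X, move L, go to A
A | [Y]XXXXXXXX
After 37 steps: state A, head at -5, tape YXXXXXXXX.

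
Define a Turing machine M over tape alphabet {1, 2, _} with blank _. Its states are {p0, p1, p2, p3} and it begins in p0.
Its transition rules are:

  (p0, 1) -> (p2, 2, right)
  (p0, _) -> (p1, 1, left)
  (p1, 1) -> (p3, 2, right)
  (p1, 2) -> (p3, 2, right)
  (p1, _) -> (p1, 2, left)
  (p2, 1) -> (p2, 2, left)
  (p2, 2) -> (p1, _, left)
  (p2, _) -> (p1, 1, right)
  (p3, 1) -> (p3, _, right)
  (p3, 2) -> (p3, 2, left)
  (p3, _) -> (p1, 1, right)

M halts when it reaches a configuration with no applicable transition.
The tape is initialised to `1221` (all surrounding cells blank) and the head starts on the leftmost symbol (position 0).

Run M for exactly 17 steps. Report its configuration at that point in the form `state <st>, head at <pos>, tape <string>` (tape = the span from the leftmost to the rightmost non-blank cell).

state=p0 head=0 tape=[1]221__   (p0,1)→(p2,2,right)
state=p2 head=1 tape=2[2]21__   (p2,2)→(p1,_,left)
state=p1 head=0 tape=[2]_21__   (p1,2)→(p3,2,right)
state=p3 head=1 tape=2[_]21__   (p3,_)→(p1,1,right)
state=p1 head=2 tape=21[2]1__   (p1,2)→(p3,2,right)
state=p3 head=3 tape=212[1]__   (p3,1)→(p3,_,right)
state=p3 head=4 tape=212_[_]_   (p3,_)→(p1,1,right)
state=p1 head=5 tape=212_1[_]   (p1,_)→(p1,2,left)
state=p1 head=4 tape=212_[1]2   (p1,1)→(p3,2,right)
state=p3 head=5 tape=212_2[2]   (p3,2)→(p3,2,left)
state=p3 head=4 tape=212_[2]2   (p3,2)→(p3,2,left)
state=p3 head=3 tape=212[_]22   (p3,_)→(p1,1,right)
state=p1 head=4 tape=2121[2]2   (p1,2)→(p3,2,right)
state=p3 head=5 tape=21212[2]   (p3,2)→(p3,2,left)
state=p3 head=4 tape=2121[2]2   (p3,2)→(p3,2,left)
state=p3 head=3 tape=212[1]22   (p3,1)→(p3,_,right)
state=p3 head=4 tape=212_[2]2   (p3,2)→(p3,2,left)
state=p3 head=3 tape=212[_]22
After 17 steps: state p3, head at 3, tape 212_22.

state p3, head at 3, tape 212_22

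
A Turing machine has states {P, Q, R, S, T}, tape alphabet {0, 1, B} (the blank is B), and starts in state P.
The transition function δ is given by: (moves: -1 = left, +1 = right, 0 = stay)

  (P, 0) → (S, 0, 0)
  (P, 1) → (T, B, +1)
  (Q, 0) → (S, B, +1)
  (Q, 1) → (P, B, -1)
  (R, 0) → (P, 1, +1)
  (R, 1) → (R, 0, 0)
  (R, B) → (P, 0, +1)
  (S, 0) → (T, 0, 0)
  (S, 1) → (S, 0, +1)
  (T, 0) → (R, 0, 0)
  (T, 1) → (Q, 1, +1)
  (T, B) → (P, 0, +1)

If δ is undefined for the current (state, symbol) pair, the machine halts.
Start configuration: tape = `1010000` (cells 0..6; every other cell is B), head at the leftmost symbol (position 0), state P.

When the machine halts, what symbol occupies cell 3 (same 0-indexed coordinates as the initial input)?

1

state=P head=0 tape=[1]010000B   (P,1)→(T,B,+1)
state=T head=1 tape=B[0]10000B   (T,0)→(R,0,0)
state=R head=1 tape=B[0]10000B   (R,0)→(P,1,+1)
state=P head=2 tape=B1[1]0000B   (P,1)→(T,B,+1)
state=T head=3 tape=B1B[0]000B   (T,0)→(R,0,0)
state=R head=3 tape=B1B[0]000B   (R,0)→(P,1,+1)
state=P head=4 tape=B1B1[0]00B   (P,0)→(S,0,0)
state=S head=4 tape=B1B1[0]00B   (S,0)→(T,0,0)
state=T head=4 tape=B1B1[0]00B   (T,0)→(R,0,0)
state=R head=4 tape=B1B1[0]00B   (R,0)→(P,1,+1)
state=P head=5 tape=B1B11[0]0B   (P,0)→(S,0,0)
state=S head=5 tape=B1B11[0]0B   (S,0)→(T,0,0)
state=T head=5 tape=B1B11[0]0B   (T,0)→(R,0,0)
state=R head=5 tape=B1B11[0]0B   (R,0)→(P,1,+1)
state=P head=6 tape=B1B111[0]B   (P,0)→(S,0,0)
state=S head=6 tape=B1B111[0]B   (S,0)→(T,0,0)
state=T head=6 tape=B1B111[0]B   (T,0)→(R,0,0)
state=R head=6 tape=B1B111[0]B   (R,0)→(P,1,+1)
state=P head=7 tape=B1B1111[B]
Cell 3 holds 1 when M halts.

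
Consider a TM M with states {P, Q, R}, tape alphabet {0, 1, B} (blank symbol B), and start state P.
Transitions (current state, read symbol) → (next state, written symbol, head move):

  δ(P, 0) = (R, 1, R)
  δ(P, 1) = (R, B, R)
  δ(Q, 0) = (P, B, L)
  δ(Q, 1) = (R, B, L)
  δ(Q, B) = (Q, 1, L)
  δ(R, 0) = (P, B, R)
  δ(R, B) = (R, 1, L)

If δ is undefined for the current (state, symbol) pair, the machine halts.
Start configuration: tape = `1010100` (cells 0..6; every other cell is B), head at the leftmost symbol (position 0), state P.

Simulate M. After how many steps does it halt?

state=P head=0 tape=[1]010100B   (P,1)→(R,B,R)
state=R head=1 tape=B[0]10100B   (R,0)→(P,B,R)
state=P head=2 tape=BB[1]0100B   (P,1)→(R,B,R)
state=R head=3 tape=BBB[0]100B   (R,0)→(P,B,R)
state=P head=4 tape=BBBB[1]00B   (P,1)→(R,B,R)
state=R head=5 tape=BBBBB[0]0B   (R,0)→(P,B,R)
state=P head=6 tape=BBBBBB[0]B   (P,0)→(R,1,R)
state=R head=7 tape=BBBBBB1[B]   (R,B)→(R,1,L)
state=R head=6 tape=BBBBBB[1]1
M halts after 8 transitions.

8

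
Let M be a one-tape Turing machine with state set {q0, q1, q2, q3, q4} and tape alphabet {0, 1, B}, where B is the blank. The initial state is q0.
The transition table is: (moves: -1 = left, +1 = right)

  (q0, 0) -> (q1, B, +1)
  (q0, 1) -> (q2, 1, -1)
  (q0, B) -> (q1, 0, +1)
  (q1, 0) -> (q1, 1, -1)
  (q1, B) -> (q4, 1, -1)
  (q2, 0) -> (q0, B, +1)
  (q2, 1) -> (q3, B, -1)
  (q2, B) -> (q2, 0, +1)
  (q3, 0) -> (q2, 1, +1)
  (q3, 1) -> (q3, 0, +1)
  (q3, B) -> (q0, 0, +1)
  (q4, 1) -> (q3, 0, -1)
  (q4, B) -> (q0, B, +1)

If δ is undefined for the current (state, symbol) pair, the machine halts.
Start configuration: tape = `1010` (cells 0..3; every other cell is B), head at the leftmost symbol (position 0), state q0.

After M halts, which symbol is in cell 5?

1

q0 | B[1]010BB   read 1 → write 1, move -1, go to q2
q2 | [B]1010BB   read B → write 0, move +1, go to q2
q2 | 0[1]010BB   read 1 → write B, move -1, go to q3
q3 | [0]B010BB   read 0 → write 1, move +1, go to q2
q2 | 1[B]010BB   read B → write 0, move +1, go to q2
q2 | 10[0]10BB   read 0 → write B, move +1, go to q0
q0 | 10B[1]0BB   read 1 → write 1, move -1, go to q2
q2 | 10[B]10BB   read B → write 0, move +1, go to q2
q2 | 100[1]0BB   read 1 → write B, move -1, go to q3
q3 | 10[0]B0BB   read 0 → write 1, move +1, go to q2
q2 | 101[B]0BB   read B → write 0, move +1, go to q2
q2 | 1010[0]BB   read 0 → write B, move +1, go to q0
q0 | 1010B[B]B   read B → write 0, move +1, go to q1
q1 | 1010B0[B]   read B → write 1, move -1, go to q4
q4 | 1010B[0]1
Cell 5 holds 1 when M halts.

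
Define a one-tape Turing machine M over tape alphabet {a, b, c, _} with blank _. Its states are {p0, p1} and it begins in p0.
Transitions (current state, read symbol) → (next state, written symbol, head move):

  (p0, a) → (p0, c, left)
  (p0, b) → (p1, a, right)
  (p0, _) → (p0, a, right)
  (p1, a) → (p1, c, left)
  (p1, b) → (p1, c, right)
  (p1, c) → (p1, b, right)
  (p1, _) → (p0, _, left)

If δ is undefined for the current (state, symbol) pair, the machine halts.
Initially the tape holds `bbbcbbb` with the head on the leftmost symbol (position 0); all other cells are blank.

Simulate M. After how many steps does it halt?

p0 | [b]bbcbbb_   read b → write a, move right, go to p1
p1 | a[b]bcbbb_   read b → write c, move right, go to p1
p1 | ac[b]cbbb_   read b → write c, move right, go to p1
p1 | acc[c]bbb_   read c → write b, move right, go to p1
p1 | accb[b]bb_   read b → write c, move right, go to p1
p1 | accbc[b]b_   read b → write c, move right, go to p1
p1 | accbcc[b]_   read b → write c, move right, go to p1
p1 | accbccc[_]   read _ → write _, move left, go to p0
p0 | accbcc[c]_
M halts after 8 transitions.

8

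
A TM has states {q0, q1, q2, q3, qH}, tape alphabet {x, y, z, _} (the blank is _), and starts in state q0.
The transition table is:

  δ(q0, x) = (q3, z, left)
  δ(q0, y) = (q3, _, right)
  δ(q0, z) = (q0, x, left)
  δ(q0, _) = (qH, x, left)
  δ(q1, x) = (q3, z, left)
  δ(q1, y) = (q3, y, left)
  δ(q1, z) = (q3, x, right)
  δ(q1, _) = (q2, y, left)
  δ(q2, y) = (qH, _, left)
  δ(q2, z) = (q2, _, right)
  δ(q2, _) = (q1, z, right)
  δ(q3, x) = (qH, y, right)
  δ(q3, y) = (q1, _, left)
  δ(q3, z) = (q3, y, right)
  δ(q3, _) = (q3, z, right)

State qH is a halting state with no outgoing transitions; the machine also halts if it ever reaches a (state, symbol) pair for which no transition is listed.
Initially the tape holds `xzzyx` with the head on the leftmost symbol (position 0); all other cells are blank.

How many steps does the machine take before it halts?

q0 | __[x]zzyx_   read x → write z, move left, go to q3
q3 | _[_]zzzyx_   read _ → write z, move right, go to q3
q3 | _z[z]zzyx_   read z → write y, move right, go to q3
q3 | _zy[z]zyx_   read z → write y, move right, go to q3
q3 | _zyy[z]yx_   read z → write y, move right, go to q3
q3 | _zyyy[y]x_   read y → write _, move left, go to q1
q1 | _zyy[y]_x_   read y → write y, move left, go to q3
q3 | _zy[y]y_x_   read y → write _, move left, go to q1
q1 | _z[y]_y_x_   read y → write y, move left, go to q3
q3 | _[z]y_y_x_   read z → write y, move right, go to q3
q3 | _y[y]_y_x_   read y → write _, move left, go to q1
q1 | _[y]__y_x_   read y → write y, move left, go to q3
q3 | [_]y__y_x_   read _ → write z, move right, go to q3
q3 | z[y]__y_x_   read y → write _, move left, go to q1
q1 | [z]___y_x_   read z → write x, move right, go to q3
q3 | x[_]__y_x_   read _ → write z, move right, go to q3
q3 | xz[_]_y_x_   read _ → write z, move right, go to q3
q3 | xzz[_]y_x_   read _ → write z, move right, go to q3
q3 | xzzz[y]_x_   read y → write _, move left, go to q1
q1 | xzz[z]__x_   read z → write x, move right, go to q3
q3 | xzzx[_]_x_   read _ → write z, move right, go to q3
q3 | xzzxz[_]x_   read _ → write z, move right, go to q3
q3 | xzzxzz[x]_   read x → write y, move right, go to qH
qH | xzzxzzy[_]
M halts after 23 transitions.

23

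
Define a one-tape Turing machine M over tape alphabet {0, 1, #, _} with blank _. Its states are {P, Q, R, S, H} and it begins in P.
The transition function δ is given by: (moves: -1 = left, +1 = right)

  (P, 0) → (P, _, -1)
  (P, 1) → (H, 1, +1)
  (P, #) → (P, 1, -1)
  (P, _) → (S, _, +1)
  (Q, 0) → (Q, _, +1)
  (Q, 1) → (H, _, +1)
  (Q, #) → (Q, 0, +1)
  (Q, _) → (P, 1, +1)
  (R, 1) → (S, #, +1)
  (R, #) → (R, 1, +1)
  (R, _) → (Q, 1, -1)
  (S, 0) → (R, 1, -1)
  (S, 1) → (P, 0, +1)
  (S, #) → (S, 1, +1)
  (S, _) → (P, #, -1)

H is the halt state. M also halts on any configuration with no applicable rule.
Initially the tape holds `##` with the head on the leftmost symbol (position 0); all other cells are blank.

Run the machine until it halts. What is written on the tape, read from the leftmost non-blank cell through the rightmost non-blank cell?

state=P head=0 tape=_[#]#___   (P,#)→(P,1,-1)
state=P head=-1 tape=[_]1#___   (P,_)→(S,_,+1)
state=S head=0 tape=_[1]#___   (S,1)→(P,0,+1)
state=P head=1 tape=_0[#]___   (P,#)→(P,1,-1)
state=P head=0 tape=_[0]1___   (P,0)→(P,_,-1)
state=P head=-1 tape=[_]_1___   (P,_)→(S,_,+1)
state=S head=0 tape=_[_]1___   (S,_)→(P,#,-1)
state=P head=-1 tape=[_]#1___   (P,_)→(S,_,+1)
state=S head=0 tape=_[#]1___   (S,#)→(S,1,+1)
state=S head=1 tape=_1[1]___   (S,1)→(P,0,+1)
state=P head=2 tape=_10[_]__   (P,_)→(S,_,+1)
state=S head=3 tape=_10_[_]_   (S,_)→(P,#,-1)
state=P head=2 tape=_10[_]#_   (P,_)→(S,_,+1)
state=S head=3 tape=_10_[#]_   (S,#)→(S,1,+1)
state=S head=4 tape=_10_1[_]   (S,_)→(P,#,-1)
state=P head=3 tape=_10_[1]#   (P,1)→(H,1,+1)
state=H head=4 tape=_10_1[#]
The non-blank tape span at halt is 10_1#.

10_1#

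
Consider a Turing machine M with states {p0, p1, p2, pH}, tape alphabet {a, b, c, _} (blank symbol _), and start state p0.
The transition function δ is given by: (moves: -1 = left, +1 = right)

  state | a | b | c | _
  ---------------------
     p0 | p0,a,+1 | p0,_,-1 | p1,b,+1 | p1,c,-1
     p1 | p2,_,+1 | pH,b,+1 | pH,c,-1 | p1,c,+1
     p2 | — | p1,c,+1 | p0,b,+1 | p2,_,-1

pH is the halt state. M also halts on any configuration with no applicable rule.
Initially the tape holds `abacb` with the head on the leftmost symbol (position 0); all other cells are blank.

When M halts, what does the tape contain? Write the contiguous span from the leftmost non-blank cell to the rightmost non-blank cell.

state=p0 head=0 tape=[a]bacb_   (p0,a)→(p0,a,+1)
state=p0 head=1 tape=a[b]acb_   (p0,b)→(p0,_,-1)
state=p0 head=0 tape=[a]_acb_   (p0,a)→(p0,a,+1)
state=p0 head=1 tape=a[_]acb_   (p0,_)→(p1,c,-1)
state=p1 head=0 tape=[a]cacb_   (p1,a)→(p2,_,+1)
state=p2 head=1 tape=_[c]acb_   (p2,c)→(p0,b,+1)
state=p0 head=2 tape=_b[a]cb_   (p0,a)→(p0,a,+1)
state=p0 head=3 tape=_ba[c]b_   (p0,c)→(p1,b,+1)
state=p1 head=4 tape=_bab[b]_   (p1,b)→(pH,b,+1)
state=pH head=5 tape=_babb[_]
The non-blank tape span at halt is babb.

babb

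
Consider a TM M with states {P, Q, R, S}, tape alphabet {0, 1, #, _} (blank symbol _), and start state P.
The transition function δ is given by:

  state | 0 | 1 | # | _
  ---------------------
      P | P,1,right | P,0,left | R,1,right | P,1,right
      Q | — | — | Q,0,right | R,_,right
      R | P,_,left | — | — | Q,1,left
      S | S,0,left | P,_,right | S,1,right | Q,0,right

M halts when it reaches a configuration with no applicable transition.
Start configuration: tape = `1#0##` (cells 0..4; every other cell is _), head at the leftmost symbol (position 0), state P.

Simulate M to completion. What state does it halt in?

state=P head=0 tape=__[1]#0##   (P,1)→(P,0,left)
state=P head=-1 tape=_[_]0#0##   (P,_)→(P,1,right)
state=P head=0 tape=_1[0]#0##   (P,0)→(P,1,right)
state=P head=1 tape=_11[#]0##   (P,#)→(R,1,right)
state=R head=2 tape=_111[0]##   (R,0)→(P,_,left)
state=P head=1 tape=_11[1]_##   (P,1)→(P,0,left)
state=P head=0 tape=_1[1]0_##   (P,1)→(P,0,left)
state=P head=-1 tape=_[1]00_##   (P,1)→(P,0,left)
state=P head=-2 tape=[_]000_##   (P,_)→(P,1,right)
state=P head=-1 tape=1[0]00_##   (P,0)→(P,1,right)
state=P head=0 tape=11[0]0_##   (P,0)→(P,1,right)
state=P head=1 tape=111[0]_##   (P,0)→(P,1,right)
state=P head=2 tape=1111[_]##   (P,_)→(P,1,right)
state=P head=3 tape=11111[#]#   (P,#)→(R,1,right)
state=R head=4 tape=111111[#]
No transition is defined for (R, #); M halts in state R.

R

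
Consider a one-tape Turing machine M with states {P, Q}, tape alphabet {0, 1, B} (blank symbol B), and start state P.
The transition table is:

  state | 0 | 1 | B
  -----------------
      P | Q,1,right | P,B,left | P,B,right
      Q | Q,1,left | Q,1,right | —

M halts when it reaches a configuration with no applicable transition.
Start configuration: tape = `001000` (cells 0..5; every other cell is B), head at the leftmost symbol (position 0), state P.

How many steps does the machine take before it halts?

14

P | [0]01000B   read 0 → write 1, move right, go to Q
Q | 1[0]1000B   read 0 → write 1, move left, go to Q
Q | [1]11000B   read 1 → write 1, move right, go to Q
Q | 1[1]1000B   read 1 → write 1, move right, go to Q
Q | 11[1]000B   read 1 → write 1, move right, go to Q
Q | 111[0]00B   read 0 → write 1, move left, go to Q
Q | 11[1]100B   read 1 → write 1, move right, go to Q
Q | 111[1]00B   read 1 → write 1, move right, go to Q
Q | 1111[0]0B   read 0 → write 1, move left, go to Q
Q | 111[1]10B   read 1 → write 1, move right, go to Q
Q | 1111[1]0B   read 1 → write 1, move right, go to Q
Q | 11111[0]B   read 0 → write 1, move left, go to Q
Q | 1111[1]1B   read 1 → write 1, move right, go to Q
Q | 11111[1]B   read 1 → write 1, move right, go to Q
Q | 111111[B]
M halts after 14 transitions.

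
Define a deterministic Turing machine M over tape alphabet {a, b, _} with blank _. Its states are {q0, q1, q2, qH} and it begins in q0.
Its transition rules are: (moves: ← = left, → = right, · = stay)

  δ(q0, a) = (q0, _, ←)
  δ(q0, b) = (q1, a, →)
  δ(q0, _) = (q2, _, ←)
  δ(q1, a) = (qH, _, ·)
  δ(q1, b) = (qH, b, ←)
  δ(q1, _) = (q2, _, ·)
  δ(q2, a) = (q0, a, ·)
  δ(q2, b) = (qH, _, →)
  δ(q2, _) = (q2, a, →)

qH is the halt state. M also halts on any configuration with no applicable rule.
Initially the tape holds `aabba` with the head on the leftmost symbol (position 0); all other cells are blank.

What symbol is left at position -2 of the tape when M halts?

a

state=q0 head=0 tape=____[a]abba   (q0,a)→(q0,_,←)
state=q0 head=-1 tape=___[_]_abba   (q0,_)→(q2,_,←)
state=q2 head=-2 tape=__[_]__abba   (q2,_)→(q2,a,→)
state=q2 head=-1 tape=__a[_]_abba   (q2,_)→(q2,a,→)
state=q2 head=0 tape=__aa[_]abba   (q2,_)→(q2,a,→)
state=q2 head=1 tape=__aaa[a]bba   (q2,a)→(q0,a,·)
state=q0 head=1 tape=__aaa[a]bba   (q0,a)→(q0,_,←)
state=q0 head=0 tape=__aa[a]_bba   (q0,a)→(q0,_,←)
state=q0 head=-1 tape=__a[a]__bba   (q0,a)→(q0,_,←)
state=q0 head=-2 tape=__[a]___bba   (q0,a)→(q0,_,←)
state=q0 head=-3 tape=_[_]____bba   (q0,_)→(q2,_,←)
state=q2 head=-4 tape=[_]_____bba   (q2,_)→(q2,a,→)
state=q2 head=-3 tape=a[_]____bba   (q2,_)→(q2,a,→)
state=q2 head=-2 tape=aa[_]___bba   (q2,_)→(q2,a,→)
state=q2 head=-1 tape=aaa[_]__bba   (q2,_)→(q2,a,→)
state=q2 head=0 tape=aaaa[_]_bba   (q2,_)→(q2,a,→)
state=q2 head=1 tape=aaaaa[_]bba   (q2,_)→(q2,a,→)
state=q2 head=2 tape=aaaaaa[b]ba   (q2,b)→(qH,_,→)
state=qH head=3 tape=aaaaaa_[b]a
Cell -2 holds a when M halts.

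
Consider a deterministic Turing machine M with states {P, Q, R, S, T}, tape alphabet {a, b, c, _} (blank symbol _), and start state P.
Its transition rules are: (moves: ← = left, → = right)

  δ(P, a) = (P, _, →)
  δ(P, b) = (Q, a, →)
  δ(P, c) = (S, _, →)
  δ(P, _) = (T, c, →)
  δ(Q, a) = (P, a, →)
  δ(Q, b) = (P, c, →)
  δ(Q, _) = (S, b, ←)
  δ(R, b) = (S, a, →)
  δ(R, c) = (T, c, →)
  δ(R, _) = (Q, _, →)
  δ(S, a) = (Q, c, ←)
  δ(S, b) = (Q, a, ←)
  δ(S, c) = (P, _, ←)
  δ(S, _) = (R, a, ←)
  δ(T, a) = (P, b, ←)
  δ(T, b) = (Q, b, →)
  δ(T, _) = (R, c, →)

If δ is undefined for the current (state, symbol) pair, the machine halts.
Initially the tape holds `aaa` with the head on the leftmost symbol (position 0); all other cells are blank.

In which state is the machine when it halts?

state=P head=0 tape=[a]aa____   (P,a)→(P,_,→)
state=P head=1 tape=_[a]a____   (P,a)→(P,_,→)
state=P head=2 tape=__[a]____   (P,a)→(P,_,→)
state=P head=3 tape=___[_]___   (P,_)→(T,c,→)
state=T head=4 tape=___c[_]__   (T,_)→(R,c,→)
state=R head=5 tape=___cc[_]_   (R,_)→(Q,_,→)
state=Q head=6 tape=___cc_[_]   (Q,_)→(S,b,←)
state=S head=5 tape=___cc[_]b   (S,_)→(R,a,←)
state=R head=4 tape=___c[c]ab   (R,c)→(T,c,→)
state=T head=5 tape=___cc[a]b   (T,a)→(P,b,←)
state=P head=4 tape=___c[c]bb   (P,c)→(S,_,→)
state=S head=5 tape=___c_[b]b   (S,b)→(Q,a,←)
state=Q head=4 tape=___c[_]ab   (Q,_)→(S,b,←)
state=S head=3 tape=___[c]bab   (S,c)→(P,_,←)
state=P head=2 tape=__[_]_bab   (P,_)→(T,c,→)
state=T head=3 tape=__c[_]bab   (T,_)→(R,c,→)
state=R head=4 tape=__cc[b]ab   (R,b)→(S,a,→)
state=S head=5 tape=__cca[a]b   (S,a)→(Q,c,←)
state=Q head=4 tape=__cc[a]cb   (Q,a)→(P,a,→)
state=P head=5 tape=__cca[c]b   (P,c)→(S,_,→)
state=S head=6 tape=__cca_[b]   (S,b)→(Q,a,←)
state=Q head=5 tape=__cca[_]a   (Q,_)→(S,b,←)
state=S head=4 tape=__cc[a]ba   (S,a)→(Q,c,←)
state=Q head=3 tape=__c[c]cba
No transition is defined for (Q, c); M halts in state Q.

Q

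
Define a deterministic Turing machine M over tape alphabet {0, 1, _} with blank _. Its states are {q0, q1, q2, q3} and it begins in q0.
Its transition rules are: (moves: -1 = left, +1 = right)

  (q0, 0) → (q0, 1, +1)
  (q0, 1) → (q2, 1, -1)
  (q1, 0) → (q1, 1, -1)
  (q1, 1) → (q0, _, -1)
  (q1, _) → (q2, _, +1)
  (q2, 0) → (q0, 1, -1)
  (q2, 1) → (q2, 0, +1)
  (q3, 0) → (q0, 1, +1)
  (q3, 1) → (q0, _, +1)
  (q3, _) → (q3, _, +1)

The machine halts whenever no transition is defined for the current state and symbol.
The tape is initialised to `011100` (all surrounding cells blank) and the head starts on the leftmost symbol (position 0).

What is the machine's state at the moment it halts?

q2

q0 | [0]11100_   read 0 → write 1, move +1, go to q0
q0 | 1[1]1100_   read 1 → write 1, move -1, go to q2
q2 | [1]11100_   read 1 → write 0, move +1, go to q2
q2 | 0[1]1100_   read 1 → write 0, move +1, go to q2
q2 | 00[1]100_   read 1 → write 0, move +1, go to q2
q2 | 000[1]00_   read 1 → write 0, move +1, go to q2
q2 | 0000[0]0_   read 0 → write 1, move -1, go to q0
q0 | 000[0]10_   read 0 → write 1, move +1, go to q0
q0 | 0001[1]0_   read 1 → write 1, move -1, go to q2
q2 | 000[1]10_   read 1 → write 0, move +1, go to q2
q2 | 0000[1]0_   read 1 → write 0, move +1, go to q2
q2 | 00000[0]_   read 0 → write 1, move -1, go to q0
q0 | 0000[0]1_   read 0 → write 1, move +1, go to q0
q0 | 00001[1]_   read 1 → write 1, move -1, go to q2
q2 | 0000[1]1_   read 1 → write 0, move +1, go to q2
q2 | 00000[1]_   read 1 → write 0, move +1, go to q2
q2 | 000000[_]
No transition is defined for (q2, _); M halts in state q2.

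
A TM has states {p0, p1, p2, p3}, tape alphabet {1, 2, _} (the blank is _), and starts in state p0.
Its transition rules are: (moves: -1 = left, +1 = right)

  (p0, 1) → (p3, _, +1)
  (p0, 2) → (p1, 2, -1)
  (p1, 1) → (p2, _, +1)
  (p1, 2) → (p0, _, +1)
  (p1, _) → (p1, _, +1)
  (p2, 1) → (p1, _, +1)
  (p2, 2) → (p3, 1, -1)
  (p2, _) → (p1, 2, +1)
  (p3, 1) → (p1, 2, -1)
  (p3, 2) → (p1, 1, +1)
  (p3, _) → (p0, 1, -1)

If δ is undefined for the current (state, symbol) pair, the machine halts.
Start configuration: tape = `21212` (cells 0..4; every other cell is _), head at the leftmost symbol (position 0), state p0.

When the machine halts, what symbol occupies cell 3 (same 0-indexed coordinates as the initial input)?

_

p0 | _[2]1212_   read 2 → write 2, move -1, go to p1
p1 | [_]21212_   read _ → write _, move +1, go to p1
p1 | _[2]1212_   read 2 → write _, move +1, go to p0
p0 | __[1]212_   read 1 → write _, move +1, go to p3
p3 | ___[2]12_   read 2 → write 1, move +1, go to p1
p1 | ___1[1]2_   read 1 → write _, move +1, go to p2
p2 | ___1_[2]_   read 2 → write 1, move -1, go to p3
p3 | ___1[_]1_   read _ → write 1, move -1, go to p0
p0 | ___[1]11_   read 1 → write _, move +1, go to p3
p3 | ____[1]1_   read 1 → write 2, move -1, go to p1
p1 | ___[_]21_   read _ → write _, move +1, go to p1
p1 | ____[2]1_   read 2 → write _, move +1, go to p0
p0 | _____[1]_   read 1 → write _, move +1, go to p3
p3 | ______[_]   read _ → write 1, move -1, go to p0
p0 | _____[_]1
Cell 3 holds _ when M halts.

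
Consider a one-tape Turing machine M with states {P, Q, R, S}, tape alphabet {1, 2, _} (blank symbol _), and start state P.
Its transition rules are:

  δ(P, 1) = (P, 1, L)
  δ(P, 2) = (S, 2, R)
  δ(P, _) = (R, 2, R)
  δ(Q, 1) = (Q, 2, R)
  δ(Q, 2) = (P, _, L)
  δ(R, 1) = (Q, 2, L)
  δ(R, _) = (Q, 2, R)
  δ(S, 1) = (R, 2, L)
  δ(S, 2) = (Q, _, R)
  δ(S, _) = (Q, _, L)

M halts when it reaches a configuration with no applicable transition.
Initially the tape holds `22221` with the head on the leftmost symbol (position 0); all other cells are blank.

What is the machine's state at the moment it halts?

state=P head=0 tape=_[2]2221   (P,2)→(S,2,R)
state=S head=1 tape=_2[2]221   (S,2)→(Q,_,R)
state=Q head=2 tape=_2_[2]21   (Q,2)→(P,_,L)
state=P head=1 tape=_2[_]_21   (P,_)→(R,2,R)
state=R head=2 tape=_22[_]21   (R,_)→(Q,2,R)
state=Q head=3 tape=_222[2]1   (Q,2)→(P,_,L)
state=P head=2 tape=_22[2]_1   (P,2)→(S,2,R)
state=S head=3 tape=_222[_]1   (S,_)→(Q,_,L)
state=Q head=2 tape=_22[2]_1   (Q,2)→(P,_,L)
state=P head=1 tape=_2[2]__1   (P,2)→(S,2,R)
state=S head=2 tape=_22[_]_1   (S,_)→(Q,_,L)
state=Q head=1 tape=_2[2]__1   (Q,2)→(P,_,L)
state=P head=0 tape=_[2]___1   (P,2)→(S,2,R)
state=S head=1 tape=_2[_]__1   (S,_)→(Q,_,L)
state=Q head=0 tape=_[2]___1   (Q,2)→(P,_,L)
state=P head=-1 tape=[_]____1   (P,_)→(R,2,R)
state=R head=0 tape=2[_]___1   (R,_)→(Q,2,R)
state=Q head=1 tape=22[_]__1
No transition is defined for (Q, _); M halts in state Q.

Q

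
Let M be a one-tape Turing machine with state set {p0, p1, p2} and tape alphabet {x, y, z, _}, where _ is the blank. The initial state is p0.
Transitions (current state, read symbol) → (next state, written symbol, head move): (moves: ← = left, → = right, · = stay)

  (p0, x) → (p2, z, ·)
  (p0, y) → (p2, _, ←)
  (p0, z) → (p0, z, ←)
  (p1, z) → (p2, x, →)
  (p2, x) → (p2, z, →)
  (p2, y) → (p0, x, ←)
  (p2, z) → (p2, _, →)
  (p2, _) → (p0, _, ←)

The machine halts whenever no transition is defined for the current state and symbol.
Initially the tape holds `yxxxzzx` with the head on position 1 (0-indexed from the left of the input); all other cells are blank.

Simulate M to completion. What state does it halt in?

p0

state=p0 head=1 tape=y[x]xxzzx_   (p0,x)→(p2,z,·)
state=p2 head=1 tape=y[z]xxzzx_   (p2,z)→(p2,_,→)
state=p2 head=2 tape=y_[x]xzzx_   (p2,x)→(p2,z,→)
state=p2 head=3 tape=y_z[x]zzx_   (p2,x)→(p2,z,→)
state=p2 head=4 tape=y_zz[z]zx_   (p2,z)→(p2,_,→)
state=p2 head=5 tape=y_zz_[z]x_   (p2,z)→(p2,_,→)
state=p2 head=6 tape=y_zz__[x]_   (p2,x)→(p2,z,→)
state=p2 head=7 tape=y_zz__z[_]   (p2,_)→(p0,_,←)
state=p0 head=6 tape=y_zz__[z]_   (p0,z)→(p0,z,←)
state=p0 head=5 tape=y_zz_[_]z_
No transition is defined for (p0, _); M halts in state p0.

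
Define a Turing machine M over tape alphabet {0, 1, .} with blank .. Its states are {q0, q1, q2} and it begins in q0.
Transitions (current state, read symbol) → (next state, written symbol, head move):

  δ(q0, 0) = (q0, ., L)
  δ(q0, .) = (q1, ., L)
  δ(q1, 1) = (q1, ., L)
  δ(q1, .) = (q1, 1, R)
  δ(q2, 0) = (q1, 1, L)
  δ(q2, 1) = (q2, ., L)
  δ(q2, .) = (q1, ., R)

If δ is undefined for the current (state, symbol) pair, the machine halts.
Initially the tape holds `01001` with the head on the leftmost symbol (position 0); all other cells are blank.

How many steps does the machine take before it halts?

14

q0 | ...[0]1001   read 0 → write ., move L, go to q0
q0 | ..[.].1001   read . → write ., move L, go to q1
q1 | .[.]..1001   read . → write 1, move R, go to q1
q1 | .1[.].1001   read . → write 1, move R, go to q1
q1 | .11[.]1001   read . → write 1, move R, go to q1
q1 | .111[1]001   read 1 → write ., move L, go to q1
q1 | .11[1].001   read 1 → write ., move L, go to q1
q1 | .1[1]..001   read 1 → write ., move L, go to q1
q1 | .[1]...001   read 1 → write ., move L, go to q1
q1 | [.]....001   read . → write 1, move R, go to q1
q1 | 1[.]...001   read . → write 1, move R, go to q1
q1 | 11[.]..001   read . → write 1, move R, go to q1
q1 | 111[.].001   read . → write 1, move R, go to q1
q1 | 1111[.]001   read . → write 1, move R, go to q1
q1 | 11111[0]01
M halts after 14 transitions.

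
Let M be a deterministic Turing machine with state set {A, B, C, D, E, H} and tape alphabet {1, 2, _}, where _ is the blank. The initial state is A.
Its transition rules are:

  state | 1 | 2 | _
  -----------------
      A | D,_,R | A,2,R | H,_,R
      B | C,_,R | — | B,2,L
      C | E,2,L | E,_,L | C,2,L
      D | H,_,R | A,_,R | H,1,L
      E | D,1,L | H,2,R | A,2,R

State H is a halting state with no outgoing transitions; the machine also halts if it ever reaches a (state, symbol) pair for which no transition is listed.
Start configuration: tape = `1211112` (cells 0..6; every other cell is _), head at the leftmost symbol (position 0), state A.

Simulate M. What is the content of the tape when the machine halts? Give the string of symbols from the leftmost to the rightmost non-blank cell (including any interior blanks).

A | [1]211112   read 1 → write _, move R, go to D
D | _[2]11112   read 2 → write _, move R, go to A
A | __[1]1112   read 1 → write _, move R, go to D
D | ___[1]112   read 1 → write _, move R, go to H
H | ____[1]12
The non-blank tape span at halt is 112.

112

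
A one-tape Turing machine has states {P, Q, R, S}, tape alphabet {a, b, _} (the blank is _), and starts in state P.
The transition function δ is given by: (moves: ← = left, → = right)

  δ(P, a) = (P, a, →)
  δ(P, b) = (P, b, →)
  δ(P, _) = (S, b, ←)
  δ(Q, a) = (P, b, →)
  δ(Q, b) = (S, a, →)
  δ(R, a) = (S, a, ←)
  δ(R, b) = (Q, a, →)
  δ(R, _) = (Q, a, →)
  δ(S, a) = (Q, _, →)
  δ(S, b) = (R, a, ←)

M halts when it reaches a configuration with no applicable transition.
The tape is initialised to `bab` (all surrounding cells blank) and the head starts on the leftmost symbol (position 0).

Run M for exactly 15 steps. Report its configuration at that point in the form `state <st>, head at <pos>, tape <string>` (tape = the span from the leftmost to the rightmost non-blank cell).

state S, head at 1, tape abaaab

state=P head=0 tape=_[b]ab__   (P,b)→(P,b,→)
state=P head=1 tape=_b[a]b__   (P,a)→(P,a,→)
state=P head=2 tape=_ba[b]__   (P,b)→(P,b,→)
state=P head=3 tape=_bab[_]_   (P,_)→(S,b,←)
state=S head=2 tape=_ba[b]b_   (S,b)→(R,a,←)
state=R head=1 tape=_b[a]ab_   (R,a)→(S,a,←)
state=S head=0 tape=_[b]aab_   (S,b)→(R,a,←)
state=R head=-1 tape=[_]aaab_   (R,_)→(Q,a,→)
state=Q head=0 tape=a[a]aab_   (Q,a)→(P,b,→)
state=P head=1 tape=ab[a]ab_   (P,a)→(P,a,→)
state=P head=2 tape=aba[a]b_   (P,a)→(P,a,→)
state=P head=3 tape=abaa[b]_   (P,b)→(P,b,→)
state=P head=4 tape=abaab[_]   (P,_)→(S,b,←)
state=S head=3 tape=abaa[b]b   (S,b)→(R,a,←)
state=R head=2 tape=aba[a]ab   (R,a)→(S,a,←)
state=S head=1 tape=ab[a]aab
After 15 steps: state S, head at 1, tape abaaab.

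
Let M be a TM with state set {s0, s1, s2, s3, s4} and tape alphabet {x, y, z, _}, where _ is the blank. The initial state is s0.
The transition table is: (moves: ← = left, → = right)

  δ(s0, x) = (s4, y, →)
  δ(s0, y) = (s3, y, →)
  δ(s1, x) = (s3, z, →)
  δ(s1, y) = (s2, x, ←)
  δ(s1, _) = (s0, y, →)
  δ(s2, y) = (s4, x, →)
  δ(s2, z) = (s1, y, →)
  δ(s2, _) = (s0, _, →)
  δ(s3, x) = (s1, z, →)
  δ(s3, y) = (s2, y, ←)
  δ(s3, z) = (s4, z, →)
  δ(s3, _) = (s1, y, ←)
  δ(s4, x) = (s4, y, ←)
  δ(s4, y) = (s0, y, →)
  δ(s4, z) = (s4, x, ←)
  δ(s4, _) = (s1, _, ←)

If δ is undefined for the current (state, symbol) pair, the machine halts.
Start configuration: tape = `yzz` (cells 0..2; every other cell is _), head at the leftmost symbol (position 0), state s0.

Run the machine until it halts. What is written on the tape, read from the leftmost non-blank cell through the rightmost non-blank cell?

state=s0 head=0 tape=[y]zz___   (s0,y)→(s3,y,→)
state=s3 head=1 tape=y[z]z___   (s3,z)→(s4,z,→)
state=s4 head=2 tape=yz[z]___   (s4,z)→(s4,x,←)
state=s4 head=1 tape=y[z]x___   (s4,z)→(s4,x,←)
state=s4 head=0 tape=[y]xx___   (s4,y)→(s0,y,→)
state=s0 head=1 tape=y[x]x___   (s0,x)→(s4,y,→)
state=s4 head=2 tape=yy[x]___   (s4,x)→(s4,y,←)
state=s4 head=1 tape=y[y]y___   (s4,y)→(s0,y,→)
state=s0 head=2 tape=yy[y]___   (s0,y)→(s3,y,→)
state=s3 head=3 tape=yyy[_]__   (s3,_)→(s1,y,←)
state=s1 head=2 tape=yy[y]y__   (s1,y)→(s2,x,←)
state=s2 head=1 tape=y[y]xy__   (s2,y)→(s4,x,→)
state=s4 head=2 tape=yx[x]y__   (s4,x)→(s4,y,←)
state=s4 head=1 tape=y[x]yy__   (s4,x)→(s4,y,←)
state=s4 head=0 tape=[y]yyy__   (s4,y)→(s0,y,→)
state=s0 head=1 tape=y[y]yy__   (s0,y)→(s3,y,→)
state=s3 head=2 tape=yy[y]y__   (s3,y)→(s2,y,←)
state=s2 head=1 tape=y[y]yy__   (s2,y)→(s4,x,→)
state=s4 head=2 tape=yx[y]y__   (s4,y)→(s0,y,→)
state=s0 head=3 tape=yxy[y]__   (s0,y)→(s3,y,→)
state=s3 head=4 tape=yxyy[_]_   (s3,_)→(s1,y,←)
state=s1 head=3 tape=yxy[y]y_   (s1,y)→(s2,x,←)
state=s2 head=2 tape=yx[y]xy_   (s2,y)→(s4,x,→)
state=s4 head=3 tape=yxx[x]y_   (s4,x)→(s4,y,←)
state=s4 head=2 tape=yx[x]yy_   (s4,x)→(s4,y,←)
state=s4 head=1 tape=y[x]yyy_   (s4,x)→(s4,y,←)
state=s4 head=0 tape=[y]yyyy_   (s4,y)→(s0,y,→)
state=s0 head=1 tape=y[y]yyy_   (s0,y)→(s3,y,→)
state=s3 head=2 tape=yy[y]yy_   (s3,y)→(s2,y,←)
state=s2 head=1 tape=y[y]yyy_   (s2,y)→(s4,x,→)
state=s4 head=2 tape=yx[y]yy_   (s4,y)→(s0,y,→)
state=s0 head=3 tape=yxy[y]y_   (s0,y)→(s3,y,→)
state=s3 head=4 tape=yxyy[y]_   (s3,y)→(s2,y,←)
state=s2 head=3 tape=yxy[y]y_   (s2,y)→(s4,x,→)
state=s4 head=4 tape=yxyx[y]_   (s4,y)→(s0,y,→)
state=s0 head=5 tape=yxyxy[_]
The non-blank tape span at halt is yxyxy.

yxyxy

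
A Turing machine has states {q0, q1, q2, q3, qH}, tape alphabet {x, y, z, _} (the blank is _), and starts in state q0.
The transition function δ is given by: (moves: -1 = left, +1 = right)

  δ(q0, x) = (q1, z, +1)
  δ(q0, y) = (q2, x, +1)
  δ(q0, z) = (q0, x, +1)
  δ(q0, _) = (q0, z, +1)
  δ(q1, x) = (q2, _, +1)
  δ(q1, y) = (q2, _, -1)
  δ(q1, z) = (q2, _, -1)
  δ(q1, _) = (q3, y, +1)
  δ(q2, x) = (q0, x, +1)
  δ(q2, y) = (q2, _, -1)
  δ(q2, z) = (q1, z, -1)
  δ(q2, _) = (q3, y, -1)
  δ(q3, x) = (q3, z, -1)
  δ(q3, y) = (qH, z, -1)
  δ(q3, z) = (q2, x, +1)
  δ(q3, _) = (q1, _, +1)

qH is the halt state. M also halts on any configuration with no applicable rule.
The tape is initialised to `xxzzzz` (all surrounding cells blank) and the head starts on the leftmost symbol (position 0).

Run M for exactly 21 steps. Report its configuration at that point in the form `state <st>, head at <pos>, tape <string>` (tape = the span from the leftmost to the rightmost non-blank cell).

q0 | [x]xzzzz_   read x → write z, move +1, go to q1
q1 | z[x]zzzz_   read x → write _, move +1, go to q2
q2 | z_[z]zzz_   read z → write z, move -1, go to q1
q1 | z[_]zzzz_   read _ → write y, move +1, go to q3
q3 | zy[z]zzz_   read z → write x, move +1, go to q2
q2 | zyx[z]zz_   read z → write z, move -1, go to q1
q1 | zy[x]zzz_   read x → write _, move +1, go to q2
q2 | zy_[z]zz_   read z → write z, move -1, go to q1
q1 | zy[_]zzz_   read _ → write y, move +1, go to q3
q3 | zyy[z]zz_   read z → write x, move +1, go to q2
q2 | zyyx[z]z_   read z → write z, move -1, go to q1
q1 | zyy[x]zz_   read x → write _, move +1, go to q2
q2 | zyy_[z]z_   read z → write z, move -1, go to q1
q1 | zyy[_]zz_   read _ → write y, move +1, go to q3
q3 | zyyy[z]z_   read z → write x, move +1, go to q2
q2 | zyyyx[z]_   read z → write z, move -1, go to q1
q1 | zyyy[x]z_   read x → write _, move +1, go to q2
q2 | zyyy_[z]_   read z → write z, move -1, go to q1
q1 | zyyy[_]z_   read _ → write y, move +1, go to q3
q3 | zyyyy[z]_   read z → write x, move +1, go to q2
q2 | zyyyyx[_]   read _ → write y, move -1, go to q3
q3 | zyyyy[x]y
After 21 steps: state q3, head at 5, tape zyyyyxy.

state q3, head at 5, tape zyyyyxy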